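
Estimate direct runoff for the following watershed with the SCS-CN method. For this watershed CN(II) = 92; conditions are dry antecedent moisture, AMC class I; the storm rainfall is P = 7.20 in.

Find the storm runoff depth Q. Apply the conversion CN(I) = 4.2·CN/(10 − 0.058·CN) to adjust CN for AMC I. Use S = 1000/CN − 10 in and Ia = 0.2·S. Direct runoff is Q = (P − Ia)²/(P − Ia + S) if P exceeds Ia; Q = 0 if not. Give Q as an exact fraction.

Q = 67141636/12913005 in ≈ 5.200 in

Dry (AMC I): CN(I) = 4.2·92/(10 − 0.058·92) = (1932/5)/(583/125) = 48300/583 ≈ 82.847
S = 1000/(48300/583) − 10 = 1000/483 in ≈ 2.070 in
Ia = 0.2·(1000/483) = 200/483 in ≈ 0.414 in
Excess rainfall: 7.200 − 0.414 = 6.786 in; P > Ia so Q > 0
Q: (16388/2415)² ÷ (21388/2415) = 67141636/12913005 in (≈ 5.200 in)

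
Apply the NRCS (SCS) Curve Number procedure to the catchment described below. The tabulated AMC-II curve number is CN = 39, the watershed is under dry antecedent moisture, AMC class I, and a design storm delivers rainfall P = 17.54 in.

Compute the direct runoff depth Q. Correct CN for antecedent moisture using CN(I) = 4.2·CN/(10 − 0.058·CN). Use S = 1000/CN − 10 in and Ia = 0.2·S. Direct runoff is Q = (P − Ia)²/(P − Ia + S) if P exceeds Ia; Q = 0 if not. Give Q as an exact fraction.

CN(I) from CN(II)=39: (4.2·39)/(10 − 0.058·39) = 81900/3869 ≈ 21.168
Max retention: S = 1000/(81900/3869) − 10 = 30500/819 in (≈ 37.241 in)
Initial abstraction Ia = S/5 = (30500/819)/5 = 6100/819 ≈ 7.448 in
Excess rainfall: 17.540 − 7.448 = 10.092 in; P > Ia so Q > 0
Q: (413263/40950)² ÷ (1938263/40950) = 170786307169/79371869850 in (≈ 2.152 in)

Q = 170786307169/79371869850 in ≈ 2.152 in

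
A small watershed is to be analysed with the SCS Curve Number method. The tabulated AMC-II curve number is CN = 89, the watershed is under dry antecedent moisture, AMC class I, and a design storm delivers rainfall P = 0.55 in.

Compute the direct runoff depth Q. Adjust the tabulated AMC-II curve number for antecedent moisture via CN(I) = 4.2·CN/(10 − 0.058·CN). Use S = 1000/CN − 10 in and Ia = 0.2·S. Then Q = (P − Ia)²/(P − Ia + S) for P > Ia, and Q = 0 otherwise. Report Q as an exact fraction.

Q = 0 in ≈ 0.000 in

Dry (AMC I): CN(I) = 4.2·89/(10 − 0.058·89) = (1869/5)/(2419/500) = 186900/2419 ≈ 77.263
Max retention: S = 1000/(186900/2419) − 10 = 5500/1869 in (≈ 2.943 in)
Ia = 0.2S: 0.2·2.943 = 0.589 in (exactly 1100/1869)
P = 0.550 ≤ Ia = 0.589 in: entire storm abstracted, Q = 0.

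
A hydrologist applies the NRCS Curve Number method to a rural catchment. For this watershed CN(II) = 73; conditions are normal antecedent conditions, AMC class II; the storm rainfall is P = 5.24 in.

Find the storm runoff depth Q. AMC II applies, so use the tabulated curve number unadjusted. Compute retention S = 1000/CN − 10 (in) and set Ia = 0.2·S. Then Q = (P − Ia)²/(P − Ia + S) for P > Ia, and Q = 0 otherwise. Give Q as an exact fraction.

Q = 67453369/27307475 in ≈ 2.470 in

CN(II) = 73; AMC II needs no correction.
Max retention: S = 1000/73 − 10 = 270/73 in (≈ 3.699 in)
Initial abstraction Ia = S/5 = (270/73)/5 = 54/73 ≈ 0.740 in
P − Ia = 5.240 − 0.740 = 8213/1825 ≈ 4.500 in (> 0, runoff occurs)
Runoff Q = (P−Ia)²/(P−Ia+S) = (4.500)²/(4.500+3.699) = 67453369/27307475 ≈ 2.470 in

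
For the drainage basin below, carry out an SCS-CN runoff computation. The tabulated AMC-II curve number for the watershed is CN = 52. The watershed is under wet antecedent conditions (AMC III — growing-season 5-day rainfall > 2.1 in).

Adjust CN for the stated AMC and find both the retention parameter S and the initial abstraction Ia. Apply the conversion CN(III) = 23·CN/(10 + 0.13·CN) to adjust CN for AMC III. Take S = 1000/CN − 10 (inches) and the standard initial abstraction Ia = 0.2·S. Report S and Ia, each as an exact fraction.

CN(III) from CN(II)=52: (23·52)/(10 + 0.13·52) = 29900/419 ≈ 71.360
S = 1000/(29900/419) − 10 = 1200/299 in ≈ 4.013 in
Ia = 0.2·(1200/299) = 240/299 in ≈ 0.803 in

S = 1200/299 in ≈ 4.013 in; Ia = 240/299 in ≈ 0.803 in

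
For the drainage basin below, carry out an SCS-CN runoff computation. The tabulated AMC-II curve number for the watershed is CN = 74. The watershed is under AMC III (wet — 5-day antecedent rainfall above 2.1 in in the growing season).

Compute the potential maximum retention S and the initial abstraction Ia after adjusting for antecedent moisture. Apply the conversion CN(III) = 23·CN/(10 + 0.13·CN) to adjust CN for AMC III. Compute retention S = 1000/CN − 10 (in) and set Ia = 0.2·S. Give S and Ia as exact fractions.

S = 1300/851 in ≈ 1.528 in; Ia = 260/851 in ≈ 0.306 in

Wet (AMC III): CN(III) = 23·74/(10 + 0.13·74) = 1702/(981/50) = 85100/981 ≈ 86.748
S = 1000/(85100/981) − 10 = 1300/851 in ≈ 1.528 in
Ia = 0.2·(1300/851) = 260/851 in ≈ 0.306 in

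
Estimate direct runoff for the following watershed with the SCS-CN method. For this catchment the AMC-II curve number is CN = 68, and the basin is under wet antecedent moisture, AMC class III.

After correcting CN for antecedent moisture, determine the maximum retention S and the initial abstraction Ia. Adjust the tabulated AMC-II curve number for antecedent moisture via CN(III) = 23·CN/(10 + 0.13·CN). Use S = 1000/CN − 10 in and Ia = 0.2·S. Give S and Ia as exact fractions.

S = 800/391 in ≈ 2.046 in; Ia = 160/391 in ≈ 0.409 in

Adjust CN=68 to AMC III: 23·68/(10 + 0.13·68) → 1564 ÷ (471/25) = 39100/471 ≈ 83.015
Max retention: S = 1000/(39100/471) − 10 = 800/391 in (≈ 2.046 in)
Ia = 0.2·(800/391) = 160/391 in ≈ 0.409 in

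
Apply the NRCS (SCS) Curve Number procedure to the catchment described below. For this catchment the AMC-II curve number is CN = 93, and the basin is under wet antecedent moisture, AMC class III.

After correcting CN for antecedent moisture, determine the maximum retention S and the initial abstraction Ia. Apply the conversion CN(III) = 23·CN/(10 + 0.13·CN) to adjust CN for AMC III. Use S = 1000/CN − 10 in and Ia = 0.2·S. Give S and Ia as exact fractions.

S = 700/2139 in ≈ 0.327 in; Ia = 140/2139 in ≈ 0.065 in

CN(III) from CN(II)=93: (23·93)/(10 + 0.13·93) = 213900/2209 ≈ 96.831
Max retention: S = 1000/(213900/2209) − 10 = 700/2139 in (≈ 0.327 in)
Ia = 0.2·(700/2139) = 140/2139 in ≈ 0.065 in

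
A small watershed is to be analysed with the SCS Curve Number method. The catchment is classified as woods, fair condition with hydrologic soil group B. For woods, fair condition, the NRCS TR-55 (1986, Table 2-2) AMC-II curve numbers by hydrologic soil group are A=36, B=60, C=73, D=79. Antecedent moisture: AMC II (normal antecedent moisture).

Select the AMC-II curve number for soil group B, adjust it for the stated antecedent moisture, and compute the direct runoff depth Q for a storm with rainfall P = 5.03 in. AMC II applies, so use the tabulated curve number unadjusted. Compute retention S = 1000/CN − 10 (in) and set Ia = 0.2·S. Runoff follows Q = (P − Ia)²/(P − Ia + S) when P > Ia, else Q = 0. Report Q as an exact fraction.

NRCS table: woods, fair condition, soil group B → CN(II) = 60
CN(II) = 60; AMC II needs no correction.
Retention S: 1000/CN − 10 with CN=60.000 → S = 20/3 ≈ 6.667 in
Ia = 0.2·(20/3) = 4/3 in ≈ 1.333 in
Excess rainfall: 5.030 − 1.333 = 3.697 in; P > Ia so Q > 0
Q = (1109/300)²/((1109/300) + 20/3) = (1229881/90000)/(3109/300) = 1229881/932700 in ≈ 1.319 in

Q = 1229881/932700 in ≈ 1.319 in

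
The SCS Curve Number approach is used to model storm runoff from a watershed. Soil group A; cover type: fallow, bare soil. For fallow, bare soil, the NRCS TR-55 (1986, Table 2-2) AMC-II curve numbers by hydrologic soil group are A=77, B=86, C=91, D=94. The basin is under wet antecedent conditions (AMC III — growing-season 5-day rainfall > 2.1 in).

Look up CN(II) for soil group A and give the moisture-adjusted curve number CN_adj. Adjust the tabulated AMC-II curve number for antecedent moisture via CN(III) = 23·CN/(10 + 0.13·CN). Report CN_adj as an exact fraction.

NRCS table: fallow, bare soil, soil group A → CN(II) = 77
CN(III) from CN(II)=77: (23·77)/(10 + 0.13·77) = 7700/87 ≈ 88.506

CN_adj = 7700/87 ≈ 88.506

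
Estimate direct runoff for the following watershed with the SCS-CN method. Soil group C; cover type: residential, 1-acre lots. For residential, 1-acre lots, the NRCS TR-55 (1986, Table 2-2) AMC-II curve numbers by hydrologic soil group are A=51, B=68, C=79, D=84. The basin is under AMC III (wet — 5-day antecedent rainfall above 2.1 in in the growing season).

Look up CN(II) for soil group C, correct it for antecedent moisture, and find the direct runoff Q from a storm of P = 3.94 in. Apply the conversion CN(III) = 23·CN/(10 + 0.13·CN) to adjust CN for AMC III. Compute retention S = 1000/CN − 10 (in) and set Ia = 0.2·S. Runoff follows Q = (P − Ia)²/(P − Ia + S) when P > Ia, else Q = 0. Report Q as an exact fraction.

NRCS table: residential, 1-acre lots, soil group C → CN(II) = 79
Wet (AMC III): CN(III) = 23·79/(10 + 0.13·79) = 1817/(2027/100) = 181700/2027 ≈ 89.640
Retention S: 1000/CN − 10 with CN=89.640 → S = 2100/1817 ≈ 1.156 in
Ia = 0.2S: 0.2·1.156 = 0.231 in (exactly 420/1817)
P − Ia = 3.940 − 0.231 = 336949/90850 ≈ 3.709 in (> 0, runoff occurs)
Runoff Q = (P−Ia)²/(P−Ia+S) = (3.709)²/(3.709+1.156) = 113534628601/40151066650 ≈ 2.828 in

Q = 113534628601/40151066650 in ≈ 2.828 in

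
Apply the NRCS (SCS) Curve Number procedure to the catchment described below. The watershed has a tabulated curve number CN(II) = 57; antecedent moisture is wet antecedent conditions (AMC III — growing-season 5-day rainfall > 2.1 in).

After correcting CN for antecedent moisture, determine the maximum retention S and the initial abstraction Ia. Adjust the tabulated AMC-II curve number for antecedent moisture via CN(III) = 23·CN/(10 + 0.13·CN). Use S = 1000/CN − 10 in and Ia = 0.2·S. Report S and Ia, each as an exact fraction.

S = 4300/1311 in ≈ 3.280 in; Ia = 860/1311 in ≈ 0.656 in

Wet (AMC III): CN(III) = 23·57/(10 + 0.13·57) = 1311/(1741/100) = 131100/1741 ≈ 75.302
S = 1000/(131100/1741) − 10 = 4300/1311 in ≈ 3.280 in
Initial abstraction Ia = S/5 = (4300/1311)/5 = 860/1311 ≈ 0.656 in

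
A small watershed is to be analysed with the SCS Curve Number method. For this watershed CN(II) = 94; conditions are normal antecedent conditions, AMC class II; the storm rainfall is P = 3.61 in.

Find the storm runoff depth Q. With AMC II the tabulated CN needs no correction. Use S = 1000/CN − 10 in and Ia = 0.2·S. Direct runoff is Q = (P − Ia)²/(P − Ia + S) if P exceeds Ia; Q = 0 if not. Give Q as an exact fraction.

Q = 267878689/91024900 in ≈ 2.943 in

CN(II) = 94; AMC II needs no correction.
Max retention: S = 1000/94 − 10 = 30/47 in (≈ 0.638 in)
Ia = 0.2·(30/47) = 6/47 in ≈ 0.128 in
P − Ia = 3.610 − 0.128 = 16367/4700 ≈ 3.482 in (> 0, runoff occurs)
Q = (16367/4700)²/((16367/4700) + 30/47) = (267878689/22090000)/(19367/4700) = 267878689/91024900 in ≈ 2.943 in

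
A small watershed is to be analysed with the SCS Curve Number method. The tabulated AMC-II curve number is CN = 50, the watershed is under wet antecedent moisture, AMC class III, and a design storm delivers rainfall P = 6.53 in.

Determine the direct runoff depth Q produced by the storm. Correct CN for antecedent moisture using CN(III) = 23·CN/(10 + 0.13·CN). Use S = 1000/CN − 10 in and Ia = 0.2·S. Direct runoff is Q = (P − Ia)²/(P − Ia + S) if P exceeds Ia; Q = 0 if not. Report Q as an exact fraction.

Q = 169494361/52943700 in ≈ 3.201 in

Wet (AMC III): CN(III) = 23·50/(10 + 0.13·50) = 1150/(33/2) = 2300/33 ≈ 69.697
Max retention: S = 1000/(2300/33) − 10 = 100/23 in (≈ 4.348 in)
Initial abstraction Ia = S/5 = (100/23)/5 = 20/23 ≈ 0.870 in
Excess rainfall: 6.530 − 0.870 = 5.660 in; P > Ia so Q > 0
Q: (13019/2300)² ÷ (23019/2300) = 169494361/52943700 in (≈ 3.201 in)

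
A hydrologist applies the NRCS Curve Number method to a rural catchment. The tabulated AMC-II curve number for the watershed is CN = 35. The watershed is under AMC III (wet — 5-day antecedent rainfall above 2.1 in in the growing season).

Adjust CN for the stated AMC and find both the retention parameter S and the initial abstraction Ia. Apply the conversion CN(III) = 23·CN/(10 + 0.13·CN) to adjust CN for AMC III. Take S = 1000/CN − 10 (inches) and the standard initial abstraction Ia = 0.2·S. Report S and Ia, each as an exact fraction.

S = 1300/161 in ≈ 8.075 in; Ia = 260/161 in ≈ 1.615 in

Adjust CN=35 to AMC III: 23·35/(10 + 0.13·35) → 805 ÷ (291/20) = 16100/291 ≈ 55.326
S = 1000/(16100/291) − 10 = 1300/161 in ≈ 8.075 in
Initial abstraction Ia = S/5 = (1300/161)/5 = 260/161 ≈ 1.615 in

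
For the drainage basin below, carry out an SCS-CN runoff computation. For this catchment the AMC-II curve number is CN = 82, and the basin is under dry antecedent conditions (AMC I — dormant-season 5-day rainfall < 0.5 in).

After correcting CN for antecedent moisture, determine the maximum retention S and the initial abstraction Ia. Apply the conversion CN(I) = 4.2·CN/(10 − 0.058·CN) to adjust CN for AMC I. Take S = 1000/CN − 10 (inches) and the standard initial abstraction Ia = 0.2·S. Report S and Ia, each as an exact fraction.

S = 1500/287 in ≈ 5.226 in; Ia = 300/287 in ≈ 1.045 in

Adjust CN=82 to AMC I: 4.2·82/(10 − 0.058·82) → (1722/5) ÷ (1311/250) = 28700/437 ≈ 65.675
Retention S: 1000/CN − 10 with CN=65.675 → S = 1500/287 ≈ 5.226 in
Ia = 0.2S: 0.2·5.226 = 1.045 in (exactly 300/287)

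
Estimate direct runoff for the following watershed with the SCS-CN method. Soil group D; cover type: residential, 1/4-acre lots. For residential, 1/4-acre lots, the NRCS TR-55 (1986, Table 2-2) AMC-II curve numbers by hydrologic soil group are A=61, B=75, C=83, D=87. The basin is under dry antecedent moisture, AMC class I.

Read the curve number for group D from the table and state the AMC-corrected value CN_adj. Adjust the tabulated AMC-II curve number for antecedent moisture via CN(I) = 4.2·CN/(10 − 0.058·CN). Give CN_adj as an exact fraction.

CN_adj = 182700/2477 ≈ 73.759

NRCS table: residential, 1/4-acre lots, soil group D → CN(II) = 87
Adjust CN=87 to AMC I: 4.2·87/(10 − 0.058·87) → (1827/5) ÷ (2477/500) = 182700/2477 ≈ 73.759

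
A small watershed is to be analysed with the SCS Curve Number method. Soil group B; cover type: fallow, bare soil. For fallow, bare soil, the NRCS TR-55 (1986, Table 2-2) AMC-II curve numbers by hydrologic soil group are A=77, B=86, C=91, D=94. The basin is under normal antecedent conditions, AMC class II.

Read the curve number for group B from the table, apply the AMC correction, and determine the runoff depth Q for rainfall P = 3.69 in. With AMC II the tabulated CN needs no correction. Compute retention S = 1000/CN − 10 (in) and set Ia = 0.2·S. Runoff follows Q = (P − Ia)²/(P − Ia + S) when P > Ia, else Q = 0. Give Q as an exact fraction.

NRCS table: fallow, bare soil, soil group B → CN(II) = 86
AMC II — tabulated CN = 86 applies directly.
Retention S: 1000/CN − 10 with CN=86.000 → S = 70/43 ≈ 1.628 in
Ia = 0.2·(70/43) = 14/43 in ≈ 0.326 in
P − Ia = 3.690 − 0.326 = 14467/4300 ≈ 3.364 in (> 0, runoff occurs)
Q: (14467/4300)² ÷ (21467/4300) = 209294089/92308100 in (≈ 2.267 in)

Q = 209294089/92308100 in ≈ 2.267 in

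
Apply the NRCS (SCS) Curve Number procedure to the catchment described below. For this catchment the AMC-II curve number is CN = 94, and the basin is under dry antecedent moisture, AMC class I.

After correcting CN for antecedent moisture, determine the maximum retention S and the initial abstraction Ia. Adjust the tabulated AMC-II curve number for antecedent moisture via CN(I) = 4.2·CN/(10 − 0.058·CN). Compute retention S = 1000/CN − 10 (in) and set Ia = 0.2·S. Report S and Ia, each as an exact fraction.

Adjust CN=94 to AMC I: 4.2·94/(10 − 0.058·94) → (1974/5) ÷ (1137/250) = 32900/379 ≈ 86.807
S = 1000/(32900/379) − 10 = 500/329 in ≈ 1.520 in
Initial abstraction Ia = S/5 = (500/329)/5 = 100/329 ≈ 0.304 in

S = 500/329 in ≈ 1.520 in; Ia = 100/329 in ≈ 0.304 in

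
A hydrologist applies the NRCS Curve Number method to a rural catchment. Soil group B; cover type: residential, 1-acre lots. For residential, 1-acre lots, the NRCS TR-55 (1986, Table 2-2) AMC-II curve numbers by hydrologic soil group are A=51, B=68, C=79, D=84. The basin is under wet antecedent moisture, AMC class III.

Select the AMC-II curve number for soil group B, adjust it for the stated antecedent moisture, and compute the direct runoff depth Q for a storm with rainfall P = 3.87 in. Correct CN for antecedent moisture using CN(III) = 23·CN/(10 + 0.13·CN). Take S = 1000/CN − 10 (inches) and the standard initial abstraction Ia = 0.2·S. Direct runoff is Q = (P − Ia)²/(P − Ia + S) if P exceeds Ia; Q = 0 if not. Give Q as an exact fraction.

NRCS table: residential, 1-acre lots, soil group B → CN(II) = 68
Adjust CN=68 to AMC III: 23·68/(10 + 0.13·68) → 1564 ÷ (471/25) = 39100/471 ≈ 83.015
S = 1000/(39100/471) − 10 = 800/391 in ≈ 2.046 in
Ia = 0.2·(800/391) = 160/391 in ≈ 0.409 in
Since P=3.870 > Ia=0.409: effective rainfall P−Ia = 135317/39100 in
Runoff Q = (P−Ia)²/(P−Ia+S) = (3.461)²/(3.461+2.046) = 18310690489/8418894700 ≈ 2.175 in

Q = 18310690489/8418894700 in ≈ 2.175 in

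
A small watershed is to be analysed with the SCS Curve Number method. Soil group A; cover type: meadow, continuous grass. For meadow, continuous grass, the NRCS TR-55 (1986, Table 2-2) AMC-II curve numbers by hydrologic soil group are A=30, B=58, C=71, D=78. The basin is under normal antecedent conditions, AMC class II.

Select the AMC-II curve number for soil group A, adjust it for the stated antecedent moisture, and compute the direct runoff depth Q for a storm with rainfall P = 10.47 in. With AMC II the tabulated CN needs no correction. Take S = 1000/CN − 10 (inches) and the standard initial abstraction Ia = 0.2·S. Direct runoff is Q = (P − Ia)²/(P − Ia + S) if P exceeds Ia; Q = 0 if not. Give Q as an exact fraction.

Q = 3031081/2622300 in ≈ 1.156 in

NRCS table: meadow, continuous grass, soil group A → CN(II) = 30
AMC II — tabulated CN = 30 applies directly.
Retention S: 1000/CN − 10 with CN=30.000 → S = 70/3 ≈ 23.333 in
Initial abstraction Ia = S/5 = (70/3)/5 = 14/3 ≈ 4.667 in
Excess rainfall: 10.470 − 4.667 = 5.803 in; P > Ia so Q > 0
Q = (1741/300)²/((1741/300) + 70/3) = (3031081/90000)/(8741/300) = 3031081/2622300 in ≈ 1.156 in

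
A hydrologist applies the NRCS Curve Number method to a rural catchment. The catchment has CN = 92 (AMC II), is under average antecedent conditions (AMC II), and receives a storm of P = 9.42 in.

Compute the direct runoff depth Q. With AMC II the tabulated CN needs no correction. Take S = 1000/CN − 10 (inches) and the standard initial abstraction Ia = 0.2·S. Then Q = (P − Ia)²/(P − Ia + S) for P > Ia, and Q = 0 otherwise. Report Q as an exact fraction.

Average conditions: CN = 92 (no AMC adjustment).
S = 1000/92 − 10 = 20/23 in ≈ 0.870 in
Ia = 0.2S: 0.2·0.870 = 0.174 in (exactly 4/23)
Since P=9.420 > Ia=0.174: effective rainfall P−Ia = 10633/1150 in
Q: (10633/1150)² ÷ (11633/1150) = 113060689/13377950 in (≈ 8.451 in)

Q = 113060689/13377950 in ≈ 8.451 in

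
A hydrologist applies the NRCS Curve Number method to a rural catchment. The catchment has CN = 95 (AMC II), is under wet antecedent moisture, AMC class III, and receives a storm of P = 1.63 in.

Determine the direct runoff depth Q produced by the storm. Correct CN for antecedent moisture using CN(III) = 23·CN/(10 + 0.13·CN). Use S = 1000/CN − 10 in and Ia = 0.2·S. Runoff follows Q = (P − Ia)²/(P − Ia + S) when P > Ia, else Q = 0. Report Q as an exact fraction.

Wet (AMC III): CN(III) = 23·95/(10 + 0.13·95) = 2185/(447/20) = 43700/447 ≈ 97.763
S = 1000/(43700/447) − 10 = 100/437 in ≈ 0.229 in
Ia = 0.2·(100/437) = 20/437 in ≈ 0.046 in
Since P=1.630 > Ia=0.046: effective rainfall P−Ia = 69231/43700 in
Runoff Q = (P−Ia)²/(P−Ia+S) = (1.584)²/(1.584+0.229) = 4792931361/3462394700 ≈ 1.384 in

Q = 4792931361/3462394700 in ≈ 1.384 in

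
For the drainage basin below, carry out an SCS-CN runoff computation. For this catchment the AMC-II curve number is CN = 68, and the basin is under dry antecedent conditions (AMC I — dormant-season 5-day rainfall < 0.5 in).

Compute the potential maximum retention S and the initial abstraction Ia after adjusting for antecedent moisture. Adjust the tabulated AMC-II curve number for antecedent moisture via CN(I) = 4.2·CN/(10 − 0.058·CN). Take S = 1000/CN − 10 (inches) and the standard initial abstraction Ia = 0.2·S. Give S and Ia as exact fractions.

S = 4000/357 in ≈ 11.204 in; Ia = 800/357 in ≈ 2.241 in

Adjust CN=68 to AMC I: 4.2·68/(10 − 0.058·68) → (1428/5) ÷ (757/125) = 35700/757 ≈ 47.160
Max retention: S = 1000/(35700/757) − 10 = 4000/357 in (≈ 11.204 in)
Ia = 0.2S: 0.2·11.204 = 2.241 in (exactly 800/357)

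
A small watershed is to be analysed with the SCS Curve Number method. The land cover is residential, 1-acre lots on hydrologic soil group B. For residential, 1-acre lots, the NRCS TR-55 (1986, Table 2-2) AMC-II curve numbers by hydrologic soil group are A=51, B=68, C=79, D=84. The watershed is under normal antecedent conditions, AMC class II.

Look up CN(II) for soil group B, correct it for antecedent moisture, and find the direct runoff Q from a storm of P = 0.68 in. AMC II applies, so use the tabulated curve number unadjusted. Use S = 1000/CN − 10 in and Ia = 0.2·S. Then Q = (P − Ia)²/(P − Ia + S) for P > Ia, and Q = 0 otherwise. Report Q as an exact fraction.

Q = 0 in ≈ 0.000 in

NRCS table: residential, 1-acre lots, soil group B → CN(II) = 68
CN(II) = 68; AMC II needs no correction.
Max retention: S = 1000/68 − 10 = 80/17 in (≈ 4.706 in)
Ia = 0.2S: 0.2·4.706 = 0.941 in (exactly 16/17)
P = 0.680 ≤ Ia = 0.941 in: entire storm abstracted, Q = 0.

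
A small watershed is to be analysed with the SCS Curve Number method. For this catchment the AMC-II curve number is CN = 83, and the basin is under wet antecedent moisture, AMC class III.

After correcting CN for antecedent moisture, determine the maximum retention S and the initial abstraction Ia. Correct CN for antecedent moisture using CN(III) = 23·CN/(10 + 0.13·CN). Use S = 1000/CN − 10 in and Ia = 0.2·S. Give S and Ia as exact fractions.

S = 1700/1909 in ≈ 0.891 in; Ia = 340/1909 in ≈ 0.178 in

Wet (AMC III): CN(III) = 23·83/(10 + 0.13·83) = 1909/(2079/100) = 190900/2079 ≈ 91.823
S = 1000/(190900/2079) − 10 = 1700/1909 in ≈ 0.891 in
Ia = 0.2S: 0.2·0.891 = 0.178 in (exactly 340/1909)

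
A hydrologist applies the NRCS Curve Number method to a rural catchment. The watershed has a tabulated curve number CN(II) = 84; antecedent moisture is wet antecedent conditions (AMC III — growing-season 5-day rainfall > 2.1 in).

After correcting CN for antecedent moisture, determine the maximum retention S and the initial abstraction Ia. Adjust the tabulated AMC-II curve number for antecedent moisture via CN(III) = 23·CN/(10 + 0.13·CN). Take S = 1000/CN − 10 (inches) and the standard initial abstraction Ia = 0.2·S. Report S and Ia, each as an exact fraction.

Adjust CN=84 to AMC III: 23·84/(10 + 0.13·84) → 1932 ÷ (523/25) = 48300/523 ≈ 92.352
Retention S: 1000/CN − 10 with CN=92.352 → S = 400/483 ≈ 0.828 in
Ia = 0.2S: 0.2·0.828 = 0.166 in (exactly 80/483)

S = 400/483 in ≈ 0.828 in; Ia = 80/483 in ≈ 0.166 in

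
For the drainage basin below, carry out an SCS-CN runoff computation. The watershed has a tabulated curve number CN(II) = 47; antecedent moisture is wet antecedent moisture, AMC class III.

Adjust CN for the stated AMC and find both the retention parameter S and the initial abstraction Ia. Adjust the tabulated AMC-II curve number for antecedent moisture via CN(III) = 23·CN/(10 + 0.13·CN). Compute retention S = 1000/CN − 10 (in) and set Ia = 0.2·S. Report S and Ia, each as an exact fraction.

S = 5300/1081 in ≈ 4.903 in; Ia = 1060/1081 in ≈ 0.981 in

Wet (AMC III): CN(III) = 23·47/(10 + 0.13·47) = 1081/(1611/100) = 108100/1611 ≈ 67.101
Retention S: 1000/CN − 10 with CN=67.101 → S = 5300/1081 ≈ 4.903 in
Initial abstraction Ia = S/5 = (5300/1081)/5 = 1060/1081 ≈ 0.981 in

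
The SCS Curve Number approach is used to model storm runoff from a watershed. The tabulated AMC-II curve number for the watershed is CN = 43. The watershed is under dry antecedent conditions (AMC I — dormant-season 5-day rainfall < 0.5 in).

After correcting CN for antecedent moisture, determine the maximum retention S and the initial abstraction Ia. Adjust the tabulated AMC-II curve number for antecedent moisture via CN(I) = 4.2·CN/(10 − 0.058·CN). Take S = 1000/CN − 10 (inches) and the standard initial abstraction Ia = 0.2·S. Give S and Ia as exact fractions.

S = 9500/301 in ≈ 31.561 in; Ia = 1900/301 in ≈ 6.312 in

CN(I) from CN(II)=43: (4.2·43)/(10 − 0.058·43) = 30100/1251 ≈ 24.061
Max retention: S = 1000/(30100/1251) − 10 = 9500/301 in (≈ 31.561 in)
Initial abstraction Ia = S/5 = (9500/301)/5 = 1900/301 ≈ 6.312 in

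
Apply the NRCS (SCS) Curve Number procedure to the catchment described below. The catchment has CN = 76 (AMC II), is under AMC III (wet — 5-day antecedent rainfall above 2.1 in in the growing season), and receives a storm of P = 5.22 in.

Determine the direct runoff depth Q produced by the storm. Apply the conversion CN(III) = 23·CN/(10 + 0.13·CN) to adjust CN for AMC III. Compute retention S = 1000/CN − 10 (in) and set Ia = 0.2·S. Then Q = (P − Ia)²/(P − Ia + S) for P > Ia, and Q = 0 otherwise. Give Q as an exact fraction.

Q = 3892105083/1005515150 in ≈ 3.871 in

Wet (AMC III): CN(III) = 23·76/(10 + 0.13·76) = 1748/(497/25) = 43700/497 ≈ 87.928
S = 1000/(43700/497) − 10 = 600/437 in ≈ 1.373 in
Initial abstraction Ia = S/5 = (600/437)/5 = 120/437 ≈ 0.275 in
Excess rainfall: 5.220 − 0.275 = 4.945 in; P > Ia so Q > 0
Q: (108057/21850)² ÷ (138057/21850) = 3892105083/1005515150 in (≈ 3.871 in)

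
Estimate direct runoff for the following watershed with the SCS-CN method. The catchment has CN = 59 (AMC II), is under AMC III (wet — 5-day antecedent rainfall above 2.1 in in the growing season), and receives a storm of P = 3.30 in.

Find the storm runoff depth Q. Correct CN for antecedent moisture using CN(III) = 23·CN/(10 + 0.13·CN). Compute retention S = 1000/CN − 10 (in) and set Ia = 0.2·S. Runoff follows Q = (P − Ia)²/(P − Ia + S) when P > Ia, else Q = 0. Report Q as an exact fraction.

Q = 1338169561/1052774170 in ≈ 1.271 in

Wet (AMC III): CN(III) = 23·59/(10 + 0.13·59) = 1357/(1767/100) = 135700/1767 ≈ 76.797
S = 1000/(135700/1767) − 10 = 4100/1357 in ≈ 3.021 in
Initial abstraction Ia = S/5 = (4100/1357)/5 = 820/1357 ≈ 0.604 in
Since P=3.300 > Ia=0.604: effective rainfall P−Ia = 36581/13570 in
Runoff Q = (P−Ia)²/(P−Ia+S) = (2.696)²/(2.696+3.021) = 1338169561/1052774170 ≈ 1.271 in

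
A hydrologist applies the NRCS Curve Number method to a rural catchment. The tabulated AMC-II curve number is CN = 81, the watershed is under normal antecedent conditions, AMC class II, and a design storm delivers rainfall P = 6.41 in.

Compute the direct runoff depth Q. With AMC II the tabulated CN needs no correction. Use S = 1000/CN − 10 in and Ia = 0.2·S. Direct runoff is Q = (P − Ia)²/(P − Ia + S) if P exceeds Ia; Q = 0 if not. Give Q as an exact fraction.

CN(II) = 81; AMC II needs no correction.
Max retention: S = 1000/81 − 10 = 190/81 in (≈ 2.346 in)
Ia = 0.2S: 0.2·2.346 = 0.469 in (exactly 38/81)
Excess rainfall: 6.410 − 0.469 = 5.941 in; P > Ia so Q > 0
Q: (48121/8100)² ÷ (67121/8100) = 2315630641/543680100 in (≈ 4.259 in)

Q = 2315630641/543680100 in ≈ 4.259 in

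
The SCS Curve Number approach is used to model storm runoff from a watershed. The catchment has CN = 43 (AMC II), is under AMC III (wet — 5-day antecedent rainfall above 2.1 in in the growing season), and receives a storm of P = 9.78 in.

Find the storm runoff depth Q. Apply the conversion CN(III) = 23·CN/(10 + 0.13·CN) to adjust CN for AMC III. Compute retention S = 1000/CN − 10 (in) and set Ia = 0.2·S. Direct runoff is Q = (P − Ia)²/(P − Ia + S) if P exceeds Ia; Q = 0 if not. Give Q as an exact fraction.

Wet (AMC III): CN(III) = 23·43/(10 + 0.13·43) = 989/(1559/100) = 98900/1559 ≈ 63.438
Max retention: S = 1000/(98900/1559) − 10 = 5700/989 in (≈ 5.763 in)
Ia = 0.2S: 0.2·5.763 = 1.153 in (exactly 1140/989)
Since P=9.780 > Ia=1.153: effective rainfall P−Ia = 426621/49450 in
Q = (426621/49450)²/((426621/49450) + 5700/989) = (182005477641/2445302500)/(711621/49450) = 20222830849/3909962050 in ≈ 5.172 in

Q = 20222830849/3909962050 in ≈ 5.172 in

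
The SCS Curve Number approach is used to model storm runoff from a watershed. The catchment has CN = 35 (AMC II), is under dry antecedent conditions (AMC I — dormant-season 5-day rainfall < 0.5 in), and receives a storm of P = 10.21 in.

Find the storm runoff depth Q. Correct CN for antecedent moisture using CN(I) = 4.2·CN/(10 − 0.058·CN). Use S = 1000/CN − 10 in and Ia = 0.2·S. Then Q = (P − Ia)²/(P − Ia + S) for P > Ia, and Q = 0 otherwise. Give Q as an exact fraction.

Q = 403487569/9850278900 in ≈ 0.041 in

Dry (AMC I): CN(I) = 4.2·35/(10 − 0.058·35) = 147/(797/100) = 14700/797 ≈ 18.444
Max retention: S = 1000/(14700/797) − 10 = 6500/147 in (≈ 44.218 in)
Ia = 0.2·(6500/147) = 1300/147 in ≈ 8.844 in
P − Ia = 10.210 − 8.844 = 20087/14700 ≈ 1.366 in (> 0, runoff occurs)
Runoff Q = (P−Ia)²/(P−Ia+S) = (1.366)²/(1.366+44.218) = 403487569/9850278900 ≈ 0.041 in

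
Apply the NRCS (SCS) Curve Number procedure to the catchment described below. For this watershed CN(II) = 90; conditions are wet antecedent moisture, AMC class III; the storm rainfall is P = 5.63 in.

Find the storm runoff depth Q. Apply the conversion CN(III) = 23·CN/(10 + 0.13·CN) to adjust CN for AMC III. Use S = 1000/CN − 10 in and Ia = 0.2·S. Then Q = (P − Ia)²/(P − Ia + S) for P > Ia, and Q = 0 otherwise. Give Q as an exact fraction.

Q = 13119640681/2577998700 in ≈ 5.089 in

CN(III) from CN(II)=90: (23·90)/(10 + 0.13·90) = 20700/217 ≈ 95.392
S = 1000/(20700/217) − 10 = 100/207 in ≈ 0.483 in
Ia = 0.2·(100/207) = 20/207 in ≈ 0.097 in
Since P=5.630 > Ia=0.097: effective rainfall P−Ia = 114541/20700 in
Runoff Q = (P−Ia)²/(P−Ia+S) = (5.533)²/(5.533+0.483) = 13119640681/2577998700 ≈ 5.089 in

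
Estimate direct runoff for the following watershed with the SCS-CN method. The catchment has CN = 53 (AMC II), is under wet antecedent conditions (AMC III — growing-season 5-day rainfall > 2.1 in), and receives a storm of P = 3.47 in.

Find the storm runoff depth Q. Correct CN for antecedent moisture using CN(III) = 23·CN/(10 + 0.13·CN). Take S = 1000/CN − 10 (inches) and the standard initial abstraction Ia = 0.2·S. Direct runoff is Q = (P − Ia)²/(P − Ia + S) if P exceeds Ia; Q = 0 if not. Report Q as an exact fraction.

Q = 108236394049/97397246700 in ≈ 1.111 in

Adjust CN=53 to AMC III: 23·53/(10 + 0.13·53) → 1219 ÷ (1689/100) = 121900/1689 ≈ 72.173
S = 1000/(121900/1689) − 10 = 4700/1219 in ≈ 3.856 in
Ia = 0.2·(4700/1219) = 940/1219 in ≈ 0.771 in
Since P=3.470 > Ia=0.771: effective rainfall P−Ia = 328993/121900 in
Q = (328993/121900)²/((328993/121900) + 4700/1219) = (108236394049/14859610000)/(798993/121900) = 108236394049/97397246700 in ≈ 1.111 in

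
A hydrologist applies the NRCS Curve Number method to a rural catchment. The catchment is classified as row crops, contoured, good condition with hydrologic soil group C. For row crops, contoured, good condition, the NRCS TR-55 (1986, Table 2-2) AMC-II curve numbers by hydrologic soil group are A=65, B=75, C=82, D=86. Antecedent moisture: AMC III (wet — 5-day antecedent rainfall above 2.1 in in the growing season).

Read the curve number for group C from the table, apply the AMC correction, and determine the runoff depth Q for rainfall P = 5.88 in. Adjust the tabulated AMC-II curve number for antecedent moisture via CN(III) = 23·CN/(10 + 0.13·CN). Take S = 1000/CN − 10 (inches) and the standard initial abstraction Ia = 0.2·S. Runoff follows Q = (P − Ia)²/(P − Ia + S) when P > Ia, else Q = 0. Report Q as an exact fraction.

Q = 5996147547/1230780025 in ≈ 4.872 in

NRCS table: row crops, contoured, good condition, soil group C → CN(II) = 82
Adjust CN=82 to AMC III: 23·82/(10 + 0.13·82) → 1886 ÷ (1033/50) = 94300/1033 ≈ 91.288
S = 1000/(94300/1033) − 10 = 900/943 in ≈ 0.954 in
Initial abstraction Ia = S/5 = (900/943)/5 = 180/943 ≈ 0.191 in
Excess rainfall: 5.880 − 0.191 = 5.689 in; P > Ia so Q > 0
Runoff Q = (P−Ia)²/(P−Ia+S) = (5.689)²/(5.689+0.954) = 5996147547/1230780025 ≈ 4.872 in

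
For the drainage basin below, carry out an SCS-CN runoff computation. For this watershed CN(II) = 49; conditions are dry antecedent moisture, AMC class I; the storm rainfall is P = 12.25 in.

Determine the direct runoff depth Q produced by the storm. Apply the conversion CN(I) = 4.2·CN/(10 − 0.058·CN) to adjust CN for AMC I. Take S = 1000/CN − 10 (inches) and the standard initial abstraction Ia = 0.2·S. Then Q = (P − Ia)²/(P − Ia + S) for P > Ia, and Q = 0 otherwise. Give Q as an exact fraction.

Adjust CN=49 to AMC I: 4.2·49/(10 − 0.058·49) → (1029/5) ÷ (3579/500) = 34300/1193 ≈ 28.751
Max retention: S = 1000/(34300/1193) − 10 = 8500/343 in (≈ 24.781 in)
Ia = 0.2·(8500/343) = 1700/343 in ≈ 4.956 in
P − Ia = 12.250 − 4.956 = 10007/1372 ≈ 7.294 in (> 0, runoff occurs)
Runoff Q = (P−Ia)²/(P−Ia+S) = (7.294)²/(7.294+24.781) = 100140049/60377604 ≈ 1.659 in

Q = 100140049/60377604 in ≈ 1.659 in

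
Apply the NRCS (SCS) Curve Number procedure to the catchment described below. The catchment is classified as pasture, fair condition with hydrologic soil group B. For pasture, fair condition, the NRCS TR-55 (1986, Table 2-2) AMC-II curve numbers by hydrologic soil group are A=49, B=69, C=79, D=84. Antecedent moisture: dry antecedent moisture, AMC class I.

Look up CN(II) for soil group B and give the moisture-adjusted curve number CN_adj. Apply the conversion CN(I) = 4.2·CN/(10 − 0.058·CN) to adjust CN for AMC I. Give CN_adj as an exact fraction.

CN_adj = 144900/2999 ≈ 48.316

NRCS table: pasture, fair condition, soil group B → CN(II) = 69
Adjust CN=69 to AMC I: 4.2·69/(10 − 0.058·69) → (1449/5) ÷ (2999/500) = 144900/2999 ≈ 48.316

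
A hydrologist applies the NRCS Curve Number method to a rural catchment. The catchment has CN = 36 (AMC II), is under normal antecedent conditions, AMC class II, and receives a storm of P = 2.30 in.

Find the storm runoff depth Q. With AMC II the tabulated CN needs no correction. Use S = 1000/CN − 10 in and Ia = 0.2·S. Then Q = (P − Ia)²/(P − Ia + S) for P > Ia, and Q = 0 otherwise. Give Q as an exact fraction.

CN(II) = 36; AMC II needs no correction.
S = 1000/36 − 10 = 160/9 in ≈ 17.778 in
Ia = 0.2S: 0.2·17.778 = 3.556 in (exactly 32/9)
P = 2.300 ≤ Ia = 3.556 in: entire storm abstracted, Q = 0.

Q = 0 in ≈ 0.000 in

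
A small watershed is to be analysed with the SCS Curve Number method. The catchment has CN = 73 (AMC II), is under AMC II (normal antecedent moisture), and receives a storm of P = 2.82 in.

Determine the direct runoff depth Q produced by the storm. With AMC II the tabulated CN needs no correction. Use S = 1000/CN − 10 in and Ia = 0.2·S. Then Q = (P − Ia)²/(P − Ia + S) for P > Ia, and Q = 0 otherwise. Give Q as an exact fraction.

Q = 19217883/25663150 in ≈ 0.749 in

CN(II) = 73; AMC II needs no correction.
S = 1000/73 − 10 = 270/73 in ≈ 3.699 in
Ia = 0.2·(270/73) = 54/73 in ≈ 0.740 in
Excess rainfall: 2.820 − 0.740 = 2.080 in; P > Ia so Q > 0
Q: (7593/3650)² ÷ (21093/3650) = 19217883/25663150 in (≈ 0.749 in)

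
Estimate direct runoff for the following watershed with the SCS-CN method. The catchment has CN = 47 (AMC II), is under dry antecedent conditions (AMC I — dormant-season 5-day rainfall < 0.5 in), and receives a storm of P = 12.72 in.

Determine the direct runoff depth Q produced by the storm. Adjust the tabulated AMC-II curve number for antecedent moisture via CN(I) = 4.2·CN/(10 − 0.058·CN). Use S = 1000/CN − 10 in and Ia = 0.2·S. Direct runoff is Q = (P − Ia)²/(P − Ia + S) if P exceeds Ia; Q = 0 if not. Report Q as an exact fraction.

Dry (AMC I): CN(I) = 4.2·47/(10 − 0.058·47) = (987/5)/(3637/500) = 98700/3637 ≈ 27.138
Max retention: S = 1000/(98700/3637) − 10 = 26500/987 in (≈ 26.849 in)
Initial abstraction Ia = S/5 = (26500/987)/5 = 5300/987 ≈ 5.370 in
Excess rainfall: 12.720 − 5.370 = 7.350 in; P > Ia so Q > 0
Runoff Q = (P−Ia)²/(P−Ia+S) = (7.350)²/(7.350+26.849) = 310317226/196437675 ≈ 1.580 in

Q = 310317226/196437675 in ≈ 1.580 in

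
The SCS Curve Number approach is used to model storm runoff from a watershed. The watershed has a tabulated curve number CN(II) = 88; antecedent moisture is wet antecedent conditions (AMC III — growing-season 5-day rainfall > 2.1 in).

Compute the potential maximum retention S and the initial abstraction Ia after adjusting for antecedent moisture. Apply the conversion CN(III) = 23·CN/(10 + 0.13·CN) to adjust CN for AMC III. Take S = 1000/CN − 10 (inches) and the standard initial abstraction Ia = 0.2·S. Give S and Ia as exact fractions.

S = 150/253 in ≈ 0.593 in; Ia = 30/253 in ≈ 0.119 in

CN(III) from CN(II)=88: (23·88)/(10 + 0.13·88) = 6325/67 ≈ 94.403
Retention S: 1000/CN − 10 with CN=94.403 → S = 150/253 ≈ 0.593 in
Ia = 0.2·(150/253) = 30/253 in ≈ 0.119 in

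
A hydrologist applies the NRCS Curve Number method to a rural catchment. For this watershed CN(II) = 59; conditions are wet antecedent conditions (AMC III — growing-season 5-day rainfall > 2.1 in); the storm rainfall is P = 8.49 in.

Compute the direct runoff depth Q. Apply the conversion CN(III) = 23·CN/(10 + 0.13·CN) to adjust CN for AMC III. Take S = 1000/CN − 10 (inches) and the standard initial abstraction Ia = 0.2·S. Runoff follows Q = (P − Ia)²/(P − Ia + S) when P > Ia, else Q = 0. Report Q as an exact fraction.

Q = 1145099028649/200848620100 in ≈ 5.701 in

Wet (AMC III): CN(III) = 23·59/(10 + 0.13·59) = 1357/(1767/100) = 135700/1767 ≈ 76.797
Max retention: S = 1000/(135700/1767) − 10 = 4100/1357 in (≈ 3.021 in)
Initial abstraction Ia = S/5 = (4100/1357)/5 = 820/1357 ≈ 0.604 in
P − Ia = 8.490 − 0.604 = 1070093/135700 ≈ 7.886 in (> 0, runoff occurs)
Q = (1070093/135700)²/((1070093/135700) + 4100/1357) = (1145099028649/18414490000)/(1480093/135700) = 1145099028649/200848620100 in ≈ 5.701 in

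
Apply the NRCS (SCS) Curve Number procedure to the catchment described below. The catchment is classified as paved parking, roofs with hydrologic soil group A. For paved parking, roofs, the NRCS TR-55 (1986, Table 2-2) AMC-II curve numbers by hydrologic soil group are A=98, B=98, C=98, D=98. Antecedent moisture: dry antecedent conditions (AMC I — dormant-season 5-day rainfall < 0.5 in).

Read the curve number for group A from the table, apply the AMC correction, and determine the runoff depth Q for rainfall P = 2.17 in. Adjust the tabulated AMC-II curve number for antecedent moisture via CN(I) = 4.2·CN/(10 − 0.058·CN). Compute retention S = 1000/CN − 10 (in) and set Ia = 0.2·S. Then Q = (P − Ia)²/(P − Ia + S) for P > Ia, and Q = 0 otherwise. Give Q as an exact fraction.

Q = 45493903849/27092849700 in ≈ 1.679 in

NRCS table: paved parking, roofs, soil group A → CN(II) = 98
CN(I) from CN(II)=98: (4.2·98)/(10 − 0.058·98) = 102900/1079 ≈ 95.366
Retention S: 1000/CN − 10 with CN=95.366 → S = 500/1029 ≈ 0.486 in
Ia = 0.2S: 0.2·0.486 = 0.097 in (exactly 100/1029)
Excess rainfall: 2.170 − 0.097 = 2.073 in; P > Ia so Q > 0
Q: (213293/102900)² ÷ (263293/102900) = 45493903849/27092849700 in (≈ 1.679 in)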